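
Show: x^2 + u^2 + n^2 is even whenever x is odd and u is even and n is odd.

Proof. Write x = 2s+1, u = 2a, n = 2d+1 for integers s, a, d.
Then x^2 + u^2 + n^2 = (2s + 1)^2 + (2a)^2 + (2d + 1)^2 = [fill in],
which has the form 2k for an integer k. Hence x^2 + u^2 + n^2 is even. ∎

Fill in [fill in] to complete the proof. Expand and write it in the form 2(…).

(2s + 1)^2 + (2a)^2 + (2d + 1)^2 = 4a^2 + 4d^2 + 4d + 4s^2 + 4s + 2
= 2(2a^2 + 2d^2 + 2d + 2s^2 + 2s + 1).
Since 2a^2 + 2d^2 + 2d + 2s^2 + 2s + 1 is an integer, the sum of squares is of the form 2k for an integer k.

2(2a^2 + 2d^2 + 2d + 2s^2 + 2s + 1)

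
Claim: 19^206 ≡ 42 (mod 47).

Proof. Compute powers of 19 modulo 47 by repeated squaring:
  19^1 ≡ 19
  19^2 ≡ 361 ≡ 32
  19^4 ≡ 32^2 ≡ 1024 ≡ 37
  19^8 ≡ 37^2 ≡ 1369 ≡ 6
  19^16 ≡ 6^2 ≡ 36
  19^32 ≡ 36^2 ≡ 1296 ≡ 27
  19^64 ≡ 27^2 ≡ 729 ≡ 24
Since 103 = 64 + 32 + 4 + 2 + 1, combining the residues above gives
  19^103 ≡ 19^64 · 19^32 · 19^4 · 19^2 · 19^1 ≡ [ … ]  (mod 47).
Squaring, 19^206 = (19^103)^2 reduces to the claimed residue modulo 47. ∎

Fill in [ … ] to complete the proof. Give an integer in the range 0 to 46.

19^64 · 19^32 · 19^4 · 19^2 · 19^1 ≡ 24 · 27 · 37 · 32 · 19 = 14577408.
14577408 mod 47 = 29, so 19^103 ≡ 29 (mod 47).

29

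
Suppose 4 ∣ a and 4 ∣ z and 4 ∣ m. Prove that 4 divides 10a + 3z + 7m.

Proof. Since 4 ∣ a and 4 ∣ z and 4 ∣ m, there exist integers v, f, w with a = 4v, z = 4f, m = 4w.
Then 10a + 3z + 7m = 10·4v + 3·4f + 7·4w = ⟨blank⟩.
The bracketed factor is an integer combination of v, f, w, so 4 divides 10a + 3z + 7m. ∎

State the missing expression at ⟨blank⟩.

4(3f + 10v + 7w)

Pull the common 4 out of every term: 10·4v + 3·4f + 7·4w = 4(3f + 10v + 7w).
3f + 10v + 7w is an integer, which exhibits the divisibility.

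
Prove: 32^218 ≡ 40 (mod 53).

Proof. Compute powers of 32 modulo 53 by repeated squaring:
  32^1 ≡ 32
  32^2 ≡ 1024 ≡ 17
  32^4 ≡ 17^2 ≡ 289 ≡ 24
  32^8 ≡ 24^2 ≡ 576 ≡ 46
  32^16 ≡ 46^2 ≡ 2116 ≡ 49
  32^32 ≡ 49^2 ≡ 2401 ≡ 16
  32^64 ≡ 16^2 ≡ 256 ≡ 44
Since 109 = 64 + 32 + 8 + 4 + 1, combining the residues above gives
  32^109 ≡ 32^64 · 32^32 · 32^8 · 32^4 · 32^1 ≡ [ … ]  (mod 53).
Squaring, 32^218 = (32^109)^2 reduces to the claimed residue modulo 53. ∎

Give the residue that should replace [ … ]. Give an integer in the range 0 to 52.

26

Multiply the listed residues: 44 · 16 · 46 · 24 · 32 = 704 → 32384 → 777216 → 24870912.
Reducing modulo 53: 24870912 = 469262·53 + 26, so 32^109 ≡ 26.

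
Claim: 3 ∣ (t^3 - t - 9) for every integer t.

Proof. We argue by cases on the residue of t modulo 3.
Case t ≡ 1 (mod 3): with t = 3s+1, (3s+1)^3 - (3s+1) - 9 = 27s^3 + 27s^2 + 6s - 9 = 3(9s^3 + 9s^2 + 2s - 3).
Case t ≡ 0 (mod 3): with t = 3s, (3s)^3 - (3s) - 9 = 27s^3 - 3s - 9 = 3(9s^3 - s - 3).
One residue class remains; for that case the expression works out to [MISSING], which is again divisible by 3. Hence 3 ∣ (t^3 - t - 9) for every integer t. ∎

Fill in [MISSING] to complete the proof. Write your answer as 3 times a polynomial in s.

3(9s^3 + 18s^2 + 11s - 1)

The residues treated are {1, 0}, so the missing case is t ≡ 2 (mod 3); write t = 3s+2.
Then (3s+2)^3 - (3s+2) - 9 = 27s^3 + 54s^2 + 33s - 3 = 3(9s^3 + 18s^2 + 11s - 1).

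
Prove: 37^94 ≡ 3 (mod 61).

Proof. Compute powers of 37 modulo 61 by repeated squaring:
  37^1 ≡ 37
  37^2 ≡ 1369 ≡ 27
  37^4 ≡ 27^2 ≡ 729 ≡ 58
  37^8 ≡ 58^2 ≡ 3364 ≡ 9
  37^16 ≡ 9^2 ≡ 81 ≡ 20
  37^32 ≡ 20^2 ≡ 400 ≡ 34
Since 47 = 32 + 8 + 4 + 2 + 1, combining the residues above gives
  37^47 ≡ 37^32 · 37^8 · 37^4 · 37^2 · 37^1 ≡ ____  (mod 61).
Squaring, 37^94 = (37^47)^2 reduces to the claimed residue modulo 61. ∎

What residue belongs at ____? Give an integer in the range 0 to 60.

53

37^32 · 37^8 · 37^4 · 37^2 · 37^1 ≡ 34 · 9 · 58 · 27 · 37 = 17730252.
17730252 mod 61 = 53, so 37^47 ≡ 53 (mod 61).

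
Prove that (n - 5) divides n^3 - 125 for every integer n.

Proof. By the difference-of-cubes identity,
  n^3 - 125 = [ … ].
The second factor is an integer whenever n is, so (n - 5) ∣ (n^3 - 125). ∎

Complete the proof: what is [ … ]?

(n - 5)(n^2 + 5n + 25)

Polynomial division of n^3 - 125 by n - 5 leaves remainder 0 and quotient n^2 + 5n + 25.
Hence n^3 - 125 = (n - 5)(n^2 + 5n + 25).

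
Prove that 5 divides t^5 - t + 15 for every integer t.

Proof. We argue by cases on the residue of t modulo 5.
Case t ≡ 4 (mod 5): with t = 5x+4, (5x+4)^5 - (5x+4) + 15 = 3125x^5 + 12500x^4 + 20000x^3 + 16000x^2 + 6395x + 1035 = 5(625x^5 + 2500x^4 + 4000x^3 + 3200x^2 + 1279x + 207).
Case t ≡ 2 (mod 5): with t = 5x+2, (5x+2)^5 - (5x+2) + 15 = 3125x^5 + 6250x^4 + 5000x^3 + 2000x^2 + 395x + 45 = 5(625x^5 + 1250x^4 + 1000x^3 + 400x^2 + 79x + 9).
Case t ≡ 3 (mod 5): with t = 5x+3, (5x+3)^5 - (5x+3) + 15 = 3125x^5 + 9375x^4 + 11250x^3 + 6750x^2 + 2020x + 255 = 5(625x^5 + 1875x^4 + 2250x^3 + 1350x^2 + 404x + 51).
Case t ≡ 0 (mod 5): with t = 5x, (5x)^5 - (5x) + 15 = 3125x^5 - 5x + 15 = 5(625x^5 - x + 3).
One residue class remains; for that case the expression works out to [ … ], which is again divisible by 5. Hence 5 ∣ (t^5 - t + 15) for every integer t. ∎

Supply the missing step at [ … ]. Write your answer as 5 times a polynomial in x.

The residues treated are {4, 2, 3, 0}, so the missing case is t ≡ 1 (mod 5); write t = 5x+1.
Then (5x+1)^5 - (5x+1) + 15 = 3125x^5 + 3125x^4 + 1250x^3 + 250x^2 + 20x + 15 = 5(625x^5 + 625x^4 + 250x^3 + 50x^2 + 4x + 3).

5(625x^5 + 625x^4 + 250x^3 + 50x^2 + 4x + 3)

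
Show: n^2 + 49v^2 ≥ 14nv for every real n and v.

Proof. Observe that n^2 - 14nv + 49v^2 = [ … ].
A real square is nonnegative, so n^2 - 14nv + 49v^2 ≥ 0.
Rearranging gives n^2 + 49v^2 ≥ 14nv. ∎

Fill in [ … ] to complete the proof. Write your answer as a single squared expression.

(n - 7v)^2

n^2 - 14nv + 49v^2 is a perfect-square trinomial: the outer terms are (n)^2 and (7v)^2, and the cross term is -2·n·7v.
So n^2 - 14nv + 49v^2 = (n - 7v)^2 ≥ 0.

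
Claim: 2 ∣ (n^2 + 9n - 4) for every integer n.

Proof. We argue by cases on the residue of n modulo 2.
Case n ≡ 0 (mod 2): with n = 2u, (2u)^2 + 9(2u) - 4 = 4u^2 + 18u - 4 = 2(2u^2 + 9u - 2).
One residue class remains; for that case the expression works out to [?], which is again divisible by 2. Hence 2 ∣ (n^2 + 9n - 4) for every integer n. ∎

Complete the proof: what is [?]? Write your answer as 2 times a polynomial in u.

The residues treated are {0}, so the missing case is n ≡ 1 (mod 2); write n = 2u+1.
Then (2u+1)^2 + 9(2u+1) - 4 = 4u^2 + 22u + 6 = 2(2u^2 + 11u + 3).

2(2u^2 + 11u + 3)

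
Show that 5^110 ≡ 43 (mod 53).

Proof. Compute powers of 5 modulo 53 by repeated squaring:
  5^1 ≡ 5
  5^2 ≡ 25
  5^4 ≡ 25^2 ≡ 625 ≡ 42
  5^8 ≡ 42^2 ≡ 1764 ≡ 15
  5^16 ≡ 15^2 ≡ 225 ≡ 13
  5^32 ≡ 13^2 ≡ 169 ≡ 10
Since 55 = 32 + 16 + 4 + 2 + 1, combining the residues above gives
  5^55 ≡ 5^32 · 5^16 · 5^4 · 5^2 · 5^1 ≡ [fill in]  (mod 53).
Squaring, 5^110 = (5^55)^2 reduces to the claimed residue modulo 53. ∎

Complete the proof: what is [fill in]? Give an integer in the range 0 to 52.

5^32 · 5^16 · 5^4 · 5^2 · 5^1 ≡ 10 · 13 · 42 · 25 · 5 = 682500.
682500 mod 53 = 19, so 5^55 ≡ 19 (mod 53).

19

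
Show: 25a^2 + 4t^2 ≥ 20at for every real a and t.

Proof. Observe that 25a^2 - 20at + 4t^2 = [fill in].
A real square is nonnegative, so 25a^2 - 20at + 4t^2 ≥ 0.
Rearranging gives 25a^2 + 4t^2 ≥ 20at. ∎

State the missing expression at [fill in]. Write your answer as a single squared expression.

The leading and trailing coefficients are 5^2 and 2^2, and 20 = 2·5·2, so the trinomial is (5a - 2t)^2.
Hence 25a^2 - 20at + 4t^2 ≥ 0.

(5a - 2t)^2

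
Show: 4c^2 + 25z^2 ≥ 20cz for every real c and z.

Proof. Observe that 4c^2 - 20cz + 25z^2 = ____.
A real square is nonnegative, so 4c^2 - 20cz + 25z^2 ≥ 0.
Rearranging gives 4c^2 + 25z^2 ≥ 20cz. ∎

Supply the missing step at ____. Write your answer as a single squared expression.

(2c - 5z)^2

4c^2 - 20cz + 25z^2 is a perfect-square trinomial: the outer terms are (2c)^2 and (5z)^2, and the cross term is -2·2c·5z.
So 4c^2 - 20cz + 25z^2 = (2c - 5z)^2 ≥ 0.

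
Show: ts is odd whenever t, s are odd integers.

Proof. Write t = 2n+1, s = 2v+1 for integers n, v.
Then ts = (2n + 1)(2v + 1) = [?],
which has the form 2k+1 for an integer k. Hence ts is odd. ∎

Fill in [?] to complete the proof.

Expanding: (2n + 1)(2v + 1) = 4nv + 2n + 2v + 1.
Every term except the constant is even, so this is 2(2nv + n + v) + 1,
and 2nv + n + v ∈ ℤ gives the required form.

2(2nv + n + v) + 1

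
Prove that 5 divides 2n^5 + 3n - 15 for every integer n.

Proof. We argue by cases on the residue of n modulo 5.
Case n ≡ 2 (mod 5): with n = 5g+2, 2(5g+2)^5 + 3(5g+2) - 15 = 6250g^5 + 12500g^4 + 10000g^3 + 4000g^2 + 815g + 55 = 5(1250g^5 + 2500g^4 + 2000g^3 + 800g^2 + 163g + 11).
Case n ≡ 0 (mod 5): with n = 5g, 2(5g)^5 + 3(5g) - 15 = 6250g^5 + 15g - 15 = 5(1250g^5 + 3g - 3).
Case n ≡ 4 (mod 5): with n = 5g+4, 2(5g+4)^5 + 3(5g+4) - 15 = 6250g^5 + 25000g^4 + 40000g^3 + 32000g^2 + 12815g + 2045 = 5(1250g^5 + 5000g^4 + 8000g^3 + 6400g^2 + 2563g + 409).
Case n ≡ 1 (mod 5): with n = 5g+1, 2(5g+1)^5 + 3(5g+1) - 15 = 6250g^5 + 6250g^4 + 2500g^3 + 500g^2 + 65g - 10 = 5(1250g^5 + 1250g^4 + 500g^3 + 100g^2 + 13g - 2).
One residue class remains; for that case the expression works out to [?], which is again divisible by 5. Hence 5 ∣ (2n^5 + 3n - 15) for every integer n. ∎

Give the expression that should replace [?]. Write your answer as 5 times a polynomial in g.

5(1250g^5 + 3750g^4 + 4500g^3 + 2700g^2 + 813g + 96)

The residues treated are {2, 0, 4, 1}, so the missing case is n ≡ 3 (mod 5); write n = 5g+3.
Then 2(5g+3)^5 + 3(5g+3) - 15 = 6250g^5 + 18750g^4 + 22500g^3 + 13500g^2 + 4065g + 480 = 5(1250g^5 + 3750g^4 + 4500g^3 + 2700g^2 + 813g + 96).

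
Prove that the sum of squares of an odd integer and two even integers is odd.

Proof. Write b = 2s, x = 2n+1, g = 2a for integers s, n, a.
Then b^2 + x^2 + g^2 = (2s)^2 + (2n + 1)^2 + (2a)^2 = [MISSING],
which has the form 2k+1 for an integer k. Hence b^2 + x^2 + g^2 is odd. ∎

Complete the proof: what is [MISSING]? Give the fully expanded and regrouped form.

2(2a^2 + 2n^2 + 2n + 2s^2) + 1

(2s)^2 + (2n + 1)^2 + (2a)^2 = 4a^2 + 4n^2 + 4n + 4s^2 + 1
= 2(2a^2 + 2n^2 + 2n + 2s^2) + 1.
Since 2a^2 + 2n^2 + 2n + 2s^2 is an integer, the sum of squares is of the form 2k+1 for an integer k.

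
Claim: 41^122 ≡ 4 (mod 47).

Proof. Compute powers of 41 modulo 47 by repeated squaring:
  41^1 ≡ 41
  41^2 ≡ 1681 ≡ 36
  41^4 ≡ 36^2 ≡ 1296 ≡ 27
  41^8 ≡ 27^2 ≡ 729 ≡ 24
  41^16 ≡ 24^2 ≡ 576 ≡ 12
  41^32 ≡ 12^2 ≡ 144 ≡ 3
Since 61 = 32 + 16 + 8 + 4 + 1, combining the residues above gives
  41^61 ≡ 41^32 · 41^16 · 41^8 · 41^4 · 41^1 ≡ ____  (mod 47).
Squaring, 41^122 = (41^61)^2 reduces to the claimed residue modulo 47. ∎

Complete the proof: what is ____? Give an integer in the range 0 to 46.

45

41^32 · 41^16 · 41^8 · 41^4 · 41^1 ≡ 3 · 12 · 24 · 27 · 41 = 956448.
956448 mod 47 = 45, so 41^61 ≡ 45 (mod 47).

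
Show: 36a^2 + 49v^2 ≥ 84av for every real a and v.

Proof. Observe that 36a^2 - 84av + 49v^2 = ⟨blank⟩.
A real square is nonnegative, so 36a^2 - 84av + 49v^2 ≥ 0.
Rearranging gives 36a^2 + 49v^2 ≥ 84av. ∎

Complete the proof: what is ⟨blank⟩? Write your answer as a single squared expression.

The leading and trailing coefficients are 6^2 and 7^2, and 84 = 2·6·7, so the trinomial is (6a - 7v)^2.
Hence 36a^2 - 84av + 49v^2 ≥ 0.

(6a - 7v)^2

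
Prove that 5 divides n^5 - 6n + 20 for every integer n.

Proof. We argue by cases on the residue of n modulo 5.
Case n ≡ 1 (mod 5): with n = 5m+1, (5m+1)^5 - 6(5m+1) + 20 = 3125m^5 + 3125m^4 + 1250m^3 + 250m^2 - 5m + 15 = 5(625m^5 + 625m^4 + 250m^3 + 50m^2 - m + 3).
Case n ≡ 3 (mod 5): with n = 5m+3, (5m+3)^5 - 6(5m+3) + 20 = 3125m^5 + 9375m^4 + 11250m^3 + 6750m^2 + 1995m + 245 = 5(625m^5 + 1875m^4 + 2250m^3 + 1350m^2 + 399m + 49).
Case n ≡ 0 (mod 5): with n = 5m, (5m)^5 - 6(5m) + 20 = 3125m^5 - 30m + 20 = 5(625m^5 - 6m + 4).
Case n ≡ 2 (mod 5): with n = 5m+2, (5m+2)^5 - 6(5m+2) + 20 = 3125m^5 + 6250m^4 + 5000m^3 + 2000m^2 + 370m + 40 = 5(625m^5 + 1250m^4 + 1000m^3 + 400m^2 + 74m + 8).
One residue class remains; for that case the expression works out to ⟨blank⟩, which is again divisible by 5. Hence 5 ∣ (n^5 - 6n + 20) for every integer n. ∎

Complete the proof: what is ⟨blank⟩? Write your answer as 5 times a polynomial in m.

Only n ≡ 4 (mod 5) is unaccounted for. Put n = 5m+4:
(5m+4)^5 - 6(5m+4) + 20 expands to 3125m^5 + 12500m^4 + 20000m^3 + 16000m^2 + 6370m + 1020,
and factoring out 5 leaves 5(625m^5 + 2500m^4 + 4000m^3 + 3200m^2 + 1274m + 204).

5(625m^5 + 2500m^4 + 4000m^3 + 3200m^2 + 1274m + 204)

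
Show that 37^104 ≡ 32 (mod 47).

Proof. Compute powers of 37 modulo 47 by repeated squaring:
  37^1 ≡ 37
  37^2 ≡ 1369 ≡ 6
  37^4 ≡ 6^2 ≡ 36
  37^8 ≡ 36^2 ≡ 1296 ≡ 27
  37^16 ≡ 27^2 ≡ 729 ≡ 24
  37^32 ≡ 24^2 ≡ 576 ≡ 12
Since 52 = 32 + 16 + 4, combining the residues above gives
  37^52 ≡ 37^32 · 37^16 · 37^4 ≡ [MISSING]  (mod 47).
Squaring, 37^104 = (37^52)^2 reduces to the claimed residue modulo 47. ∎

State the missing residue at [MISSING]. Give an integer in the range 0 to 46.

Multiply the listed residues: 12 · 24 · 36 = 288 → 10368.
Reducing modulo 47: 10368 = 220·47 + 28, so 37^52 ≡ 28.

28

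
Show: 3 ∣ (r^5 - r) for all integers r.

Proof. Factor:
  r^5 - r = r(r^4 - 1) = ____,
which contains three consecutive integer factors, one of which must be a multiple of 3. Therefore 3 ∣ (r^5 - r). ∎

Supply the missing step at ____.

(r - 1)r(r + 1)(r^2 + 1)

r^4 - 1 = (r^2 - 1)(r^2 + 1), and r^2 - 1 = (r-1)(r+1).
So r(r^4 - 1) = (r - 1)r(r + 1)(r^2 + 1).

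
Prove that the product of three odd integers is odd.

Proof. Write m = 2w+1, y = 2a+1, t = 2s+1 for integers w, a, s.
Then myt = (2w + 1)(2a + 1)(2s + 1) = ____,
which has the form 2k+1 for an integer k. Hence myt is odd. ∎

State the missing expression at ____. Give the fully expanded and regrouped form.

2(4asw + 2as + 2aw + a + 2sw + s + w) + 1

(2w + 1)(2a + 1)(2s + 1) = 8asw + 4as + 4aw + 2a + 4sw + 2s + 2w + 1
= 2(4asw + 2as + 2aw + a + 2sw + s + w) + 1.
Since 4asw + 2as + 2aw + a + 2sw + s + w is an integer, the product is of the form 2k+1 for an integer k.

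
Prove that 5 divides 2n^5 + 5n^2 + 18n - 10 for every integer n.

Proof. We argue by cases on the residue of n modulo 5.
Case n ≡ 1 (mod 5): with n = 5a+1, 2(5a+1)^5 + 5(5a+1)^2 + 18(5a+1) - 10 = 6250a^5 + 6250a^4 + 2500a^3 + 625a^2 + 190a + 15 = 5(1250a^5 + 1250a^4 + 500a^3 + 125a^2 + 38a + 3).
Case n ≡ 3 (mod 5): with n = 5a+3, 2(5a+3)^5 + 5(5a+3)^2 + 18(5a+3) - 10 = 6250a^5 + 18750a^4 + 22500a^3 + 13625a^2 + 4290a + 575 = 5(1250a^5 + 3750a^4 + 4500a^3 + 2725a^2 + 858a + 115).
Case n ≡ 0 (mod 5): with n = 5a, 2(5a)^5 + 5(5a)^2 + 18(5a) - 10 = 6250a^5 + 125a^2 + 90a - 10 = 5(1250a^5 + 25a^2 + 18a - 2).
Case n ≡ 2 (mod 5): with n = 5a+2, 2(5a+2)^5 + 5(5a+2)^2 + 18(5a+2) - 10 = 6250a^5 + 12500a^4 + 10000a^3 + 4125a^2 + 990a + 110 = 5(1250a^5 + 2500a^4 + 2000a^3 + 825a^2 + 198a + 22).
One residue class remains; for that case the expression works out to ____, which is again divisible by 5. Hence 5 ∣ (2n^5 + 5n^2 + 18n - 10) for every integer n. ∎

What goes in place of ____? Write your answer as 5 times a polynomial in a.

5(1250a^5 + 5000a^4 + 8000a^3 + 6425a^2 + 2618a + 438)

Only n ≡ 4 (mod 5) is unaccounted for. Put n = 5a+4:
2(5a+4)^5 + 5(5a+4)^2 + 18(5a+4) - 10 expands to 6250a^5 + 25000a^4 + 40000a^3 + 32125a^2 + 13090a + 2190,
and factoring out 5 leaves 5(1250a^5 + 5000a^4 + 8000a^3 + 6425a^2 + 2618a + 438).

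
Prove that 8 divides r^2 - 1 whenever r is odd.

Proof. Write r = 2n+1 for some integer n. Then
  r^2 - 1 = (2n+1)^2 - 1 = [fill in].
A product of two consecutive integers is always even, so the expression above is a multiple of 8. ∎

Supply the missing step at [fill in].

(2n+1)^2 - 1 = 4n^2 + 4n + 1 - 1 = 4n^2 + 4n = 4n(n+1).
Since n and n+1 are consecutive, n(n+1) is even, and 4·(even) is a multiple of 8.

4n(n + 1)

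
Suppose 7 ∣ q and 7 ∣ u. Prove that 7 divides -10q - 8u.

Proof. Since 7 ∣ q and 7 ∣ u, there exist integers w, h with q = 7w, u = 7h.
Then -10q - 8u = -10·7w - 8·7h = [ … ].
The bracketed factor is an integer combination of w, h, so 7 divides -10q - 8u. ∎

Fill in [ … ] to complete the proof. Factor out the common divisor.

7(-8h - 10w)

Pull the common 7 out of every term: -10·7w - 8·7h = 7(-8h - 10w).
-8h - 10w is an integer, which exhibits the divisibility.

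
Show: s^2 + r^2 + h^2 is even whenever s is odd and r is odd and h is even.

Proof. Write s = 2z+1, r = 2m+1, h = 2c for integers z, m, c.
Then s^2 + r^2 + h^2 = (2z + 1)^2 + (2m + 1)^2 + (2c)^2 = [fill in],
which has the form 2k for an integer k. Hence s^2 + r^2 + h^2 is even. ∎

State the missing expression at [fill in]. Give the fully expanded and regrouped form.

2(2c^2 + 2m^2 + 2m + 2z^2 + 2z + 1)

(2z + 1)^2 + (2m + 1)^2 + (2c)^2 = 4c^2 + 4m^2 + 4m + 4z^2 + 4z + 2
= 2(2c^2 + 2m^2 + 2m + 2z^2 + 2z + 1).
Since 2c^2 + 2m^2 + 2m + 2z^2 + 2z + 1 is an integer, the sum of squares is of the form 2k for an integer k.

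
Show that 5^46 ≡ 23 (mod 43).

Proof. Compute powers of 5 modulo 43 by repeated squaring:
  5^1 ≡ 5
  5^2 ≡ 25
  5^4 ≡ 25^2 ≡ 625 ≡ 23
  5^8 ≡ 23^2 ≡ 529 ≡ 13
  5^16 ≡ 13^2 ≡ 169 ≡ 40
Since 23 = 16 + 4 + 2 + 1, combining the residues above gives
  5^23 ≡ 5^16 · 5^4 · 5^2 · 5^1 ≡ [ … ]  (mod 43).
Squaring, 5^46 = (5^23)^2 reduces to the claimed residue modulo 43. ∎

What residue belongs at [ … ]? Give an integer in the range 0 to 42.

18

Multiply the listed residues: 40 · 23 · 25 · 5 = 920 → 23000 → 115000.
Reducing modulo 43: 115000 = 2674·43 + 18, so 5^23 ≡ 18.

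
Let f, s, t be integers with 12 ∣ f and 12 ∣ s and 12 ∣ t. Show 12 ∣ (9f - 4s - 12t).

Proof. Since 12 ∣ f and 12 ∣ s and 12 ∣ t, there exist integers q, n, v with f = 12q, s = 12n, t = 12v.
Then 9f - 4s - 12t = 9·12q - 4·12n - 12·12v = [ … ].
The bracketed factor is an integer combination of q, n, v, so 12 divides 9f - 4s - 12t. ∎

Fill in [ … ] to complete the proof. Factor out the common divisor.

Each term has a factor of 12: 9·12q - 4·12n - 12·12v = 12·(-4n + 9q - 12v).
Since -4n + 9q - 12v is an integer, 12 ∣ (9f - 4s - 12t).

12(-4n + 9q - 12v)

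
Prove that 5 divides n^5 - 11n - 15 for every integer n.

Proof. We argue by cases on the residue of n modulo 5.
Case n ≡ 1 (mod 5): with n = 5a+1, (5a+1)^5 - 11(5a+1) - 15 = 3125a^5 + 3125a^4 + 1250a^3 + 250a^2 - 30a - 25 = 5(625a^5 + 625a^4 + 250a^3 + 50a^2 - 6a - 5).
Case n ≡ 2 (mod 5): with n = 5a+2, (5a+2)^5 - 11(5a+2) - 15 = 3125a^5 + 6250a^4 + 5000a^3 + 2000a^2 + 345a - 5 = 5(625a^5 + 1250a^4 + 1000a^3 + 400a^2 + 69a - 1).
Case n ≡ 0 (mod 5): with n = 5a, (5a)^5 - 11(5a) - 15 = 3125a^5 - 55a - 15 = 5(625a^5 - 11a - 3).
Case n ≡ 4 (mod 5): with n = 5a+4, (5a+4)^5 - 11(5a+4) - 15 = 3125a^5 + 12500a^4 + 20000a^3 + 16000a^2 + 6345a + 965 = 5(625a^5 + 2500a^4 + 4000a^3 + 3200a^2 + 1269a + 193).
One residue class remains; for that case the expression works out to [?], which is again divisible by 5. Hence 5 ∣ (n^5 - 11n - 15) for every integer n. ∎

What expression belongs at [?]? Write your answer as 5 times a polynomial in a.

5(625a^5 + 1875a^4 + 2250a^3 + 1350a^2 + 394a + 39)

Only n ≡ 3 (mod 5) is unaccounted for. Put n = 5a+3:
(5a+3)^5 - 11(5a+3) - 15 expands to 3125a^5 + 9375a^4 + 11250a^3 + 6750a^2 + 1970a + 195,
and factoring out 5 leaves 5(625a^5 + 1875a^4 + 2250a^3 + 1350a^2 + 394a + 39).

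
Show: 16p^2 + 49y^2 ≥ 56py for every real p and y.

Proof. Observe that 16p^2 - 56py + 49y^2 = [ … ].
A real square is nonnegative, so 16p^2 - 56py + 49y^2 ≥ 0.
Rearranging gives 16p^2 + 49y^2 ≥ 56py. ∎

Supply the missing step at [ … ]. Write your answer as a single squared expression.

The leading and trailing coefficients are 4^2 and 7^2, and 56 = 2·4·7, so the trinomial is (4p - 7y)^2.
Hence 16p^2 - 56py + 49y^2 ≥ 0.

(4p - 7y)^2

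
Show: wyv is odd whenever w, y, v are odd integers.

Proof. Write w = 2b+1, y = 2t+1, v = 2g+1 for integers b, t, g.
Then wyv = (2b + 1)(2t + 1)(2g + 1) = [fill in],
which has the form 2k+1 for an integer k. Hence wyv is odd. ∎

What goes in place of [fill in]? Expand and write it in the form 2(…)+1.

2(4bgt + 2bg + 2bt + b + 2gt + g + t) + 1

Expanding: (2b + 1)(2t + 1)(2g + 1) = 8bgt + 4bg + 4bt + 2b + 4gt + 2g + 2t + 1.
Every term except the constant is even, so this is 2(4bgt + 2bg + 2bt + b + 2gt + g + t) + 1,
and 4bgt + 2bg + 2bt + b + 2gt + g + t ∈ ℤ gives the required form.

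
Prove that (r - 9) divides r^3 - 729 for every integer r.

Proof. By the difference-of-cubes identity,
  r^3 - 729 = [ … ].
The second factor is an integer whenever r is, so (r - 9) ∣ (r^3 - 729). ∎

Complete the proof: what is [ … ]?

a^3 - b^3 = (a - b)(a^2 + ab + b^2). With a = r, b = 9:
r^3 - 729 = (r - 9)(r^2 + 9r + 81).

(r - 9)(r^2 + 9r + 81)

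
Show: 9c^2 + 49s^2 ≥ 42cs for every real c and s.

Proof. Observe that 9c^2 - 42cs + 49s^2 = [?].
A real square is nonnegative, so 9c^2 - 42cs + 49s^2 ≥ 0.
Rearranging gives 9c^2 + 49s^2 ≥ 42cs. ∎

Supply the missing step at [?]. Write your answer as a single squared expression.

The leading and trailing coefficients are 3^2 and 7^2, and 42 = 2·3·7, so the trinomial is (3c - 7s)^2.
Hence 9c^2 - 42cs + 49s^2 ≥ 0.

(3c - 7s)^2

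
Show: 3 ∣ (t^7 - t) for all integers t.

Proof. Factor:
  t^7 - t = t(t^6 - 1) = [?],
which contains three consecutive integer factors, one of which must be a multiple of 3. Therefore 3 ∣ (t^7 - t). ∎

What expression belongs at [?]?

t^6 - 1 = (t^2 - 1)(t^4 + t^2 + 1), and t^2 - 1 = (t-1)(t+1).
So t(t^6 - 1) = (t - 1)t(t + 1)(t^4 + t^2 + 1).

(t - 1)t(t + 1)(t^4 + t^2 + 1)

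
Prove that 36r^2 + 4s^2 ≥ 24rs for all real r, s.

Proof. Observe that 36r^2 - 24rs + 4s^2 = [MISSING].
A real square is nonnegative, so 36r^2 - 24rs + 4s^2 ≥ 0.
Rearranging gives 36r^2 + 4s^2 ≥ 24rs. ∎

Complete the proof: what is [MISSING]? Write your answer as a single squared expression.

The leading and trailing coefficients are 6^2 and 2^2, and 24 = 2·6·2, so the trinomial is (6r - 2s)^2.
Hence 36r^2 - 24rs + 4s^2 ≥ 0.

(6r - 2s)^2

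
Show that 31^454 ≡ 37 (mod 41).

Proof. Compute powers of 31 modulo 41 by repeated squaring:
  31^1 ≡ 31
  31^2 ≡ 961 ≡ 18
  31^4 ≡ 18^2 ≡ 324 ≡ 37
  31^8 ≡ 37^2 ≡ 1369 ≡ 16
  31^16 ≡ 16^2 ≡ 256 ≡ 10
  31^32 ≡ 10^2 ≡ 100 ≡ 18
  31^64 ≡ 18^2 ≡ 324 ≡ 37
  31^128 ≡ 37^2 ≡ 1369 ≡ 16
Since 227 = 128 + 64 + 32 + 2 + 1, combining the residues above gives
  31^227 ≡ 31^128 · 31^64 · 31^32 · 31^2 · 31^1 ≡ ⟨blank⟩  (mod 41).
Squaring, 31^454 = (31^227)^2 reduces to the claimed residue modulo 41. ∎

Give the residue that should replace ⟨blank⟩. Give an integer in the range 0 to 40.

23

Multiply the listed residues: 16 · 37 · 18 · 18 · 31 = 592 → 10656 → 191808 → 5946048.
Reducing modulo 41: 5946048 = 145025·41 + 23, so 31^227 ≡ 23.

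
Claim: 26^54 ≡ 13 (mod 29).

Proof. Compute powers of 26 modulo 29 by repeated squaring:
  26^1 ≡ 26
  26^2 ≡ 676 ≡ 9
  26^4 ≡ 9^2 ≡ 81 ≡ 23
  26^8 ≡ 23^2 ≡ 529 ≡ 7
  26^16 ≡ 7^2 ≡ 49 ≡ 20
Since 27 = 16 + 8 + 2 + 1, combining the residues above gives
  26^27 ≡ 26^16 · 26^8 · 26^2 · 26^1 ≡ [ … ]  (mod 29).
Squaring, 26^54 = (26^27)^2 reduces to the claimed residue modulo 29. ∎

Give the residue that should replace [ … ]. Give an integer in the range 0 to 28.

19

Multiply the listed residues: 20 · 7 · 9 · 26 = 140 → 1260 → 32760.
Reducing modulo 29: 32760 = 1129·29 + 19, so 26^27 ≡ 19.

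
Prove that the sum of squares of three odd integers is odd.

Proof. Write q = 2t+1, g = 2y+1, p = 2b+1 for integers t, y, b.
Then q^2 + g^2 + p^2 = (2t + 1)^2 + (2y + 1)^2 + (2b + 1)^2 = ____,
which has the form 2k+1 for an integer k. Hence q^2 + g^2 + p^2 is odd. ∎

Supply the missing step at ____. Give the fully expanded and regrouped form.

(2t + 1)^2 + (2y + 1)^2 + (2b + 1)^2 = 4b^2 + 4b + 4t^2 + 4t + 4y^2 + 4y + 3
= 2(2b^2 + 2b + 2t^2 + 2t + 2y^2 + 2y + 1) + 1.
Since 2b^2 + 2b + 2t^2 + 2t + 2y^2 + 2y + 1 is an integer, the sum of squares is of the form 2k+1 for an integer k.

2(2b^2 + 2b + 2t^2 + 2t + 2y^2 + 2y + 1) + 1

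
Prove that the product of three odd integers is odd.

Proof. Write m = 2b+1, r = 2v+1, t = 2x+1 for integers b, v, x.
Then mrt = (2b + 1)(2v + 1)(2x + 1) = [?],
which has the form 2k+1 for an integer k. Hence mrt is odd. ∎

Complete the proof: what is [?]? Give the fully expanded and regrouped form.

2(4bvx + 2bv + 2bx + b + 2vx + v + x) + 1

Expanding: (2b + 1)(2v + 1)(2x + 1) = 8bvx + 4bv + 4bx + 2b + 4vx + 2v + 2x + 1.
Every term except the constant is even, so this is 2(4bvx + 2bv + 2bx + b + 2vx + v + x) + 1,
and 4bvx + 2bv + 2bx + b + 2vx + v + x ∈ ℤ gives the required form.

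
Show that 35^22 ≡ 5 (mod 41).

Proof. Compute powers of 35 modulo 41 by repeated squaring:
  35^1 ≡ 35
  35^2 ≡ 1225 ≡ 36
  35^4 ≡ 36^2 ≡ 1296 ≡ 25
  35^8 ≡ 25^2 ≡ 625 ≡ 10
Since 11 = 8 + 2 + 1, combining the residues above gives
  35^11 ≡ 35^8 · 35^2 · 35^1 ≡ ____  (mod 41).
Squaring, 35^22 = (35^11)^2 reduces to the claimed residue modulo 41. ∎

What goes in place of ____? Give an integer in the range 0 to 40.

13

Multiply the listed residues: 10 · 36 · 35 = 360 → 12600.
Reducing modulo 41: 12600 = 307·41 + 13, so 35^11 ≡ 13.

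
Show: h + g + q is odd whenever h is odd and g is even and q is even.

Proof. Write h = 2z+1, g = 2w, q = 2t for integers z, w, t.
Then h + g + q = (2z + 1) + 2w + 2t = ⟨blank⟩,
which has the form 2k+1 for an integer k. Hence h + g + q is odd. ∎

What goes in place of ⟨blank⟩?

(2z + 1) + 2w + 2t = 2t + 2w + 2z + 1
= 2(t + w + z) + 1.
Since t + w + z is an integer, the sum is of the form 2k+1 for an integer k.

2(t + w + z) + 1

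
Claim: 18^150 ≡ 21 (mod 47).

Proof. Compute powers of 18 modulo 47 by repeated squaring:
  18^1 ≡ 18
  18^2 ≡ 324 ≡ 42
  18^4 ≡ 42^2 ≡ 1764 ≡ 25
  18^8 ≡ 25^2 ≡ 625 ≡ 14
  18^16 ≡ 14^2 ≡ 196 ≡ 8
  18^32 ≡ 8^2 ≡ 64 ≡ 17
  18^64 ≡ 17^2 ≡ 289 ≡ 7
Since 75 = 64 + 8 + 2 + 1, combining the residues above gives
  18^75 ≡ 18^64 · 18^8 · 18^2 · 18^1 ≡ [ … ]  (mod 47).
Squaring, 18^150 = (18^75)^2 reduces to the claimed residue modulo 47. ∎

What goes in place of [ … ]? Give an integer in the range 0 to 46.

16

18^64 · 18^8 · 18^2 · 18^1 ≡ 7 · 14 · 42 · 18 = 74088.
74088 mod 47 = 16, so 18^75 ≡ 16 (mod 47).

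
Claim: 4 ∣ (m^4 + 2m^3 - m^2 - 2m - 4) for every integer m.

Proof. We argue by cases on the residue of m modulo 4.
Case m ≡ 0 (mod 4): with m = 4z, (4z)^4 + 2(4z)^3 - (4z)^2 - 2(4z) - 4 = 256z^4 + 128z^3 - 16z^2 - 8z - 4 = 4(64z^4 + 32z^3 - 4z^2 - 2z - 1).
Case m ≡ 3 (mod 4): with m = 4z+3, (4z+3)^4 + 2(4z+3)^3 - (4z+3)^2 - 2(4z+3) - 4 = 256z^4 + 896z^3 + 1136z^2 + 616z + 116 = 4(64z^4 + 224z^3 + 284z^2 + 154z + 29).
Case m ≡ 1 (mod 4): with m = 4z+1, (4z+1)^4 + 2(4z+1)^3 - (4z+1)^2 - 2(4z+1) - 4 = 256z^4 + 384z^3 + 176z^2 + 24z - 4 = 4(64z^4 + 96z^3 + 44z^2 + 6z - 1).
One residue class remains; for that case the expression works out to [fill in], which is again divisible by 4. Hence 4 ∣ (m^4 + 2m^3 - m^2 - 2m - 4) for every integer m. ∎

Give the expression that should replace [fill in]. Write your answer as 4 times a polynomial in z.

4(64z^4 + 160z^3 + 140z^2 + 50z + 5)

Only m ≡ 2 (mod 4) is unaccounted for. Put m = 4z+2:
(4z+2)^4 + 2(4z+2)^3 - (4z+2)^2 - 2(4z+2) - 4 expands to 256z^4 + 640z^3 + 560z^2 + 200z + 20,
and factoring out 4 leaves 4(64z^4 + 160z^3 + 140z^2 + 50z + 5).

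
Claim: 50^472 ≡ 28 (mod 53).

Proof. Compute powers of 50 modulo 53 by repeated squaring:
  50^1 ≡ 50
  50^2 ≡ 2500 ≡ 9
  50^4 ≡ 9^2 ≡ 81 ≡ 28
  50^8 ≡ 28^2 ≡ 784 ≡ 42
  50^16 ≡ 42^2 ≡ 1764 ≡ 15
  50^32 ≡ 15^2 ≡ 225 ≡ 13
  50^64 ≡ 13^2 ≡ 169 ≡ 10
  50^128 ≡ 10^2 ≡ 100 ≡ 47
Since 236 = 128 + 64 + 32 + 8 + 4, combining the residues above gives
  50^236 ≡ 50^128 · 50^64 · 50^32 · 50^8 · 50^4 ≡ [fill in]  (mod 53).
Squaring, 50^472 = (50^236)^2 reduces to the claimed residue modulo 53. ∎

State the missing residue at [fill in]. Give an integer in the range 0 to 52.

44

Multiply the listed residues: 47 · 10 · 13 · 42 · 28 = 470 → 6110 → 256620 → 7185360.
Reducing modulo 53: 7185360 = 135572·53 + 44, so 50^236 ≡ 44.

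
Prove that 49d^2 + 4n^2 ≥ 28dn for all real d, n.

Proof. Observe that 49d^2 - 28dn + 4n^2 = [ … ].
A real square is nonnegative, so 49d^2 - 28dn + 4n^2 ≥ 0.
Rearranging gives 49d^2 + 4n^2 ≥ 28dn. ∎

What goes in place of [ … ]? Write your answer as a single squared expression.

(7d - 2n)^2

The leading and trailing coefficients are 7^2 and 2^2, and 28 = 2·7·2, so the trinomial is (7d - 2n)^2.
Hence 49d^2 - 28dn + 4n^2 ≥ 0.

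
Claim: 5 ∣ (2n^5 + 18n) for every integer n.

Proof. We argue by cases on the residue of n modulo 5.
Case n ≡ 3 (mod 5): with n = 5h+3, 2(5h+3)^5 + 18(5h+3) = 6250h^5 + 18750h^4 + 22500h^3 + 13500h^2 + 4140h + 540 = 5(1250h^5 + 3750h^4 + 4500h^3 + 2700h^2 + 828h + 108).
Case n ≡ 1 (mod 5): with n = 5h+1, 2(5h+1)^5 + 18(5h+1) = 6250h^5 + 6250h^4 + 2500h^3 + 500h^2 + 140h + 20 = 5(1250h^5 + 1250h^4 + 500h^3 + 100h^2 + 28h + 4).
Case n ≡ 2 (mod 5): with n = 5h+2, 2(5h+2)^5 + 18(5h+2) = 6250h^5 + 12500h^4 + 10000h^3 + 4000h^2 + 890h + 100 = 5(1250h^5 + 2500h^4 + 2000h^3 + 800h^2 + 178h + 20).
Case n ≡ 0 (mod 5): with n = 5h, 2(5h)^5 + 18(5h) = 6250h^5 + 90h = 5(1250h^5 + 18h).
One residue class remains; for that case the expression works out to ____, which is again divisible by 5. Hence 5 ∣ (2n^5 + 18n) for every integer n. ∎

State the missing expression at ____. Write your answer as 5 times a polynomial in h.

Only n ≡ 4 (mod 5) is unaccounted for. Put n = 5h+4:
2(5h+4)^5 + 18(5h+4) expands to 6250h^5 + 25000h^4 + 40000h^3 + 32000h^2 + 12890h + 2120,
and factoring out 5 leaves 5(1250h^5 + 5000h^4 + 8000h^3 + 6400h^2 + 2578h + 424).

5(1250h^5 + 5000h^4 + 8000h^3 + 6400h^2 + 2578h + 424)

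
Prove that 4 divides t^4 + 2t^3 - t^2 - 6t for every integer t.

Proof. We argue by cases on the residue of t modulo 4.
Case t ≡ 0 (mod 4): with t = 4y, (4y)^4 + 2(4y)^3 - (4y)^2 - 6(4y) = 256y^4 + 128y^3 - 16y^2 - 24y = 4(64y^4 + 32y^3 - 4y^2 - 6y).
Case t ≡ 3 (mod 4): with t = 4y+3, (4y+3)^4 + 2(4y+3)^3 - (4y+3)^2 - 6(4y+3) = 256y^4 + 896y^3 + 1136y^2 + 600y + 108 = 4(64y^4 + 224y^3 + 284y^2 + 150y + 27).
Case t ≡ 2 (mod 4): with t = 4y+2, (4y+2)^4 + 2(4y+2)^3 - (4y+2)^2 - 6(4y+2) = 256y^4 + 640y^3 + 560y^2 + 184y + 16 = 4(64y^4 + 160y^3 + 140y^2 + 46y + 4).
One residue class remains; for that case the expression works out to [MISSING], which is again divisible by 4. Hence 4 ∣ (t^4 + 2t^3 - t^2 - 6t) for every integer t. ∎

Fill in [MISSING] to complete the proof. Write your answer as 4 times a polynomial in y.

The residues treated are {0, 3, 2}, so the missing case is t ≡ 1 (mod 4); write t = 4y+1.
Then (4y+1)^4 + 2(4y+1)^3 - (4y+1)^2 - 6(4y+1) = 256y^4 + 384y^3 + 176y^2 + 8y - 4 = 4(64y^4 + 96y^3 + 44y^2 + 2y - 1).

4(64y^4 + 96y^3 + 44y^2 + 2y - 1)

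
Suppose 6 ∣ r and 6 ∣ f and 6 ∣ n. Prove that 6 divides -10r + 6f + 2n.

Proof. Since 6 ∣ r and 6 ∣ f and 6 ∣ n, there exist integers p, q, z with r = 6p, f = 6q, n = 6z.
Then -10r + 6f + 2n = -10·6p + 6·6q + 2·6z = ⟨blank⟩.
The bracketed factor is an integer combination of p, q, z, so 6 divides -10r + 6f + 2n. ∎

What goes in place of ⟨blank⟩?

Each term has a factor of 6: -10·6p + 6·6q + 2·6z = 6·(-10p + 6q + 2z).
Since -10p + 6q + 2z is an integer, 6 ∣ (-10r + 6f + 2n).

6(-10p + 6q + 2z)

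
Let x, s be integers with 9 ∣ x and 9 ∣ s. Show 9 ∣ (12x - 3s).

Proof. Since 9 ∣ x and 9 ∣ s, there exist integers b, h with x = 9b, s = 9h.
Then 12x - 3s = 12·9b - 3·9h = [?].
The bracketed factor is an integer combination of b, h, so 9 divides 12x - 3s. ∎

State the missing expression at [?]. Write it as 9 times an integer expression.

Each term has a factor of 9: 12·9b - 3·9h = 9·(12b - 3h).
Since 12b - 3h is an integer, 9 ∣ (12x - 3s).

9(12b - 3h)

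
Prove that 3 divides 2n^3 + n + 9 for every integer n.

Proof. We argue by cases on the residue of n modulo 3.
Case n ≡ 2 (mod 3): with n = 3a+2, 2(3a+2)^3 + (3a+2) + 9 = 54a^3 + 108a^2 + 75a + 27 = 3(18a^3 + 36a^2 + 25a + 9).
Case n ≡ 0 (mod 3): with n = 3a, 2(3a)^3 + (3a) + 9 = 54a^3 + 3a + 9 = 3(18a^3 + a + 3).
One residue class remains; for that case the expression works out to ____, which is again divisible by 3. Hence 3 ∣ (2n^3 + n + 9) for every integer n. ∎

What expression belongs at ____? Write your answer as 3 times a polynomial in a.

The residues treated are {2, 0}, so the missing case is n ≡ 1 (mod 3); write n = 3a+1.
Then 2(3a+1)^3 + (3a+1) + 9 = 54a^3 + 54a^2 + 21a + 12 = 3(18a^3 + 18a^2 + 7a + 4).

3(18a^3 + 18a^2 + 7a + 4)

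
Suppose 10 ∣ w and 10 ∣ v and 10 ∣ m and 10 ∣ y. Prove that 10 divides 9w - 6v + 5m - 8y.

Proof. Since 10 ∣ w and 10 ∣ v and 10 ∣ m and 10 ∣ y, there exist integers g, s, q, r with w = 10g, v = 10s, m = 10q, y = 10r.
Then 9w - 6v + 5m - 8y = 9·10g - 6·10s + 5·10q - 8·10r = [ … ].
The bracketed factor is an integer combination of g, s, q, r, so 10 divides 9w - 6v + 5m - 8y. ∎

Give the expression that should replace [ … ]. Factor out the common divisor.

10(9g + 5q - 8r - 6s)

Each term has a factor of 10: 9·10g - 6·10s + 5·10q - 8·10r = 10·(9g + 5q - 8r - 6s).
Since 9g + 5q - 8r - 6s is an integer, 10 ∣ (9w - 6v + 5m - 8y).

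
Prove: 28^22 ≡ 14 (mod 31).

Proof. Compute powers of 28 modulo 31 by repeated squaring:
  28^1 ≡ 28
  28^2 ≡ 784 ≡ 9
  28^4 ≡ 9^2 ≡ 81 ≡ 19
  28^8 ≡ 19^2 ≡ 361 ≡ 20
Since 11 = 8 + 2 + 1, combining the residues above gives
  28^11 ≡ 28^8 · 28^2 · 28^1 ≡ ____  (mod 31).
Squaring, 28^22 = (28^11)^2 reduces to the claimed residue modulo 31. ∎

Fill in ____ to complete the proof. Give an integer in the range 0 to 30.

Multiply the listed residues: 20 · 9 · 28 = 180 → 5040.
Reducing modulo 31: 5040 = 162·31 + 18, so 28^11 ≡ 18.

18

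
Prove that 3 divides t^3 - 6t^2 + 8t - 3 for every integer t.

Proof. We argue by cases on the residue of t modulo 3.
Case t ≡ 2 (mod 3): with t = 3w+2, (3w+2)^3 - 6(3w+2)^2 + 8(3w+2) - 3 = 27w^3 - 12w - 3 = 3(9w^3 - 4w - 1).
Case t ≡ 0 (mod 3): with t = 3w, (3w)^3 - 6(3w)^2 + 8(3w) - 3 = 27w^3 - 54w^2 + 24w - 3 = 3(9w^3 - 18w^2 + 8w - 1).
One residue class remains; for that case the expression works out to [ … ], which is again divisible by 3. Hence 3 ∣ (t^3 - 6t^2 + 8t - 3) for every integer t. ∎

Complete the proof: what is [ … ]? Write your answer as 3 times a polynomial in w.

3(9w^3 - 9w^2 - w)

Only t ≡ 1 (mod 3) is unaccounted for. Put t = 3w+1:
(3w+1)^3 - 6(3w+1)^2 + 8(3w+1) - 3 expands to 27w^3 - 27w^2 - 3w,
and factoring out 3 leaves 3(9w^3 - 9w^2 - w).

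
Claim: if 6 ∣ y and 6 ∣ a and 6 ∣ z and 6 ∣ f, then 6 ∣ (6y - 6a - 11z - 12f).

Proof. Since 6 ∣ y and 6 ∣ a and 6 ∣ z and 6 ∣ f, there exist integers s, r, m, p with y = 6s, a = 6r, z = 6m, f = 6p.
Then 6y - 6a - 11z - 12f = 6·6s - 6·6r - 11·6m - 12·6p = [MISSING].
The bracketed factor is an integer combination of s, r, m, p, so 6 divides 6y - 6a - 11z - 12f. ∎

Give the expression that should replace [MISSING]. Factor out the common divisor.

Each term has a factor of 6: 6·6s - 6·6r - 11·6m - 12·6p = 6·(-11m - 12p - 6r + 6s).
Since -11m - 12p - 6r + 6s is an integer, 6 ∣ (6y - 6a - 11z - 12f).

6(-11m - 12p - 6r + 6s)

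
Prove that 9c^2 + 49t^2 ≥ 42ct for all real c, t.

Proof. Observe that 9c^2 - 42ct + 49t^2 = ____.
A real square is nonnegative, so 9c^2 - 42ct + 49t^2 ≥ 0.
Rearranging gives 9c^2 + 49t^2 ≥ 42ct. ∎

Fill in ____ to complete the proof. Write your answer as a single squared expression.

The leading and trailing coefficients are 3^2 and 7^2, and 42 = 2·3·7, so the trinomial is (3c - 7t)^2.
Hence 9c^2 - 42ct + 49t^2 ≥ 0.

(3c - 7t)^2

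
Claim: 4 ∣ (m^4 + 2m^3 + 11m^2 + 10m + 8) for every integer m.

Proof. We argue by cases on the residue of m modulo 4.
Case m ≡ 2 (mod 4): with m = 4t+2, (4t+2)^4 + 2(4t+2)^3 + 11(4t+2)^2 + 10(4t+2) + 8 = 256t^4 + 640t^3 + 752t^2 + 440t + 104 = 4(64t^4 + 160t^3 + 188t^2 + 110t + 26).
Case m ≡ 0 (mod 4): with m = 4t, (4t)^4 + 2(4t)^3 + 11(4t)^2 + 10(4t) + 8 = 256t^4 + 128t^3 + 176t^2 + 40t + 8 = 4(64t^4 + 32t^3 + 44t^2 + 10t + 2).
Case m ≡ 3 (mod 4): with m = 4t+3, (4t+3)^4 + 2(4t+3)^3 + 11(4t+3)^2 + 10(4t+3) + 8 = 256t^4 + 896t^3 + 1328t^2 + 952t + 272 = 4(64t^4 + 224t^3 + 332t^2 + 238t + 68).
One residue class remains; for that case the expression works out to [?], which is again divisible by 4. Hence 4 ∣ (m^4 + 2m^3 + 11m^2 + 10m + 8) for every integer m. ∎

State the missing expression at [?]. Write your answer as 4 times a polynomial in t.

The residues treated are {2, 0, 3}, so the missing case is m ≡ 1 (mod 4); write m = 4t+1.
Then (4t+1)^4 + 2(4t+1)^3 + 11(4t+1)^2 + 10(4t+1) + 8 = 256t^4 + 384t^3 + 368t^2 + 168t + 32 = 4(64t^4 + 96t^3 + 92t^2 + 42t + 8).

4(64t^4 + 96t^3 + 92t^2 + 42t + 8)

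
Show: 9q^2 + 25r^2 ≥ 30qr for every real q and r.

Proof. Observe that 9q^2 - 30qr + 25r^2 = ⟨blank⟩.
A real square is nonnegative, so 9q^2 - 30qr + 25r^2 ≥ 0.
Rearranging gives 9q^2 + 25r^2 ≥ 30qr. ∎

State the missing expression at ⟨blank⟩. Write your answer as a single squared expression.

(3q - 5r)^2

The leading and trailing coefficients are 3^2 and 5^2, and 30 = 2·3·5, so the trinomial is (3q - 5r)^2.
Hence 9q^2 - 30qr + 25r^2 ≥ 0.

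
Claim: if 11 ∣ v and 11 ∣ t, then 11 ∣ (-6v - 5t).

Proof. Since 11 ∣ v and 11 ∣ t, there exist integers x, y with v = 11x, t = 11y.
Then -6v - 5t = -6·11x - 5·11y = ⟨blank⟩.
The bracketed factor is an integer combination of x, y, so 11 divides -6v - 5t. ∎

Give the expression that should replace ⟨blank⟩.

Each term has a factor of 11: -6·11x - 5·11y = 11·(-6x - 5y).
Since -6x - 5y is an integer, 11 ∣ (-6v - 5t).

11(-6x - 5y)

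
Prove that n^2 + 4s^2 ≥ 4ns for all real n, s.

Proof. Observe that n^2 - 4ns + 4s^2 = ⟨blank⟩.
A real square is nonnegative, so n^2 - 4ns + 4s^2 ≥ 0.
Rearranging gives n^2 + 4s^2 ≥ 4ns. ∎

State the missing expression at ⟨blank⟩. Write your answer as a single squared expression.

n^2 - 4ns + 4s^2 is a perfect-square trinomial: the outer terms are (n)^2 and (2s)^2, and the cross term is -2·n·2s.
So n^2 - 4ns + 4s^2 = (n - 2s)^2 ≥ 0.

(n - 2s)^2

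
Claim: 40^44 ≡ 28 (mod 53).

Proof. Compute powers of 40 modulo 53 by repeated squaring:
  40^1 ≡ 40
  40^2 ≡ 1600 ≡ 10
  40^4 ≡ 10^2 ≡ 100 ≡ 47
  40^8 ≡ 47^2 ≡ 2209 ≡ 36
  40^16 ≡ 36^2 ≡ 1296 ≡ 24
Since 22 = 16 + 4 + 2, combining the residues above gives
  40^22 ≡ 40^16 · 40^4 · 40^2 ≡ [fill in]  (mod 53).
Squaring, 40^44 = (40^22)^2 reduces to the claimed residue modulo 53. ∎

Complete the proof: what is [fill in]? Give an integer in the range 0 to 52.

Multiply the listed residues: 24 · 47 · 10 = 1128 → 11280.
Reducing modulo 53: 11280 = 212·53 + 44, so 40^22 ≡ 44.

44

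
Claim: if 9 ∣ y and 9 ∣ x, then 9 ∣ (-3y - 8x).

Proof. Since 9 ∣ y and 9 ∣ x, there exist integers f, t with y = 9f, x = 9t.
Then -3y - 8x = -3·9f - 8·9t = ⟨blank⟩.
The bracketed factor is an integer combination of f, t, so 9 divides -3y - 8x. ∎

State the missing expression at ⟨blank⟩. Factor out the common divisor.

Pull the common 9 out of every term: -3·9f - 8·9t = 9(-3f - 8t).
-3f - 8t is an integer, which exhibits the divisibility.

9(-3f - 8t)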